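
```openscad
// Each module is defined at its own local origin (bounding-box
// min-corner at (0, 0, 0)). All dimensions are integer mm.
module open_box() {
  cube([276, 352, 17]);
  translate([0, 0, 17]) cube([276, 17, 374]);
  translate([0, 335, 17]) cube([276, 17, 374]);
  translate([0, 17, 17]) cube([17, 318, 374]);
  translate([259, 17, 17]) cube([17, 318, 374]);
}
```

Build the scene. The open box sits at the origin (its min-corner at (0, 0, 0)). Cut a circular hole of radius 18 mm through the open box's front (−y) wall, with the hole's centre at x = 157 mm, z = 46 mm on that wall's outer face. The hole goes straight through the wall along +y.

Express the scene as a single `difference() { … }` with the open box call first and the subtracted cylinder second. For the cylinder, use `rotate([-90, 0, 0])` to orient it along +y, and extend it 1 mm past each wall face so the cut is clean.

difference() {
  open_box();
  translate([157, -1, 46]) rotate([-90, 0, 0]) cylinder(h = 19, r = 18);
}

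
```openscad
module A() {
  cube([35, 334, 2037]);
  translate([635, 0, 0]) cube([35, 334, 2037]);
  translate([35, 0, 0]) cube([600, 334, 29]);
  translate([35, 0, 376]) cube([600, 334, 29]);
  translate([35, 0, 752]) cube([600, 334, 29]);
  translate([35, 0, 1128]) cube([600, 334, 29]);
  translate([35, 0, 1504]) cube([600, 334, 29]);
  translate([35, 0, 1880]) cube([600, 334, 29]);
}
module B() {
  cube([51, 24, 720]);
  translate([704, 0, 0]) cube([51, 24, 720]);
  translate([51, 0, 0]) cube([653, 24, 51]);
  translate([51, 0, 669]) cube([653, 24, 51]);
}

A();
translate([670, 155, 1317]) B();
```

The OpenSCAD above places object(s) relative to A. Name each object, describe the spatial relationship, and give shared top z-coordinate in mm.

A is a bookshelf. B is a picture frame. The picture frame is beside the bookshelf with their tops flush at z = 2037. The shared top z-coordinate is 2037 mm.

Both tops at z = 2037 mm.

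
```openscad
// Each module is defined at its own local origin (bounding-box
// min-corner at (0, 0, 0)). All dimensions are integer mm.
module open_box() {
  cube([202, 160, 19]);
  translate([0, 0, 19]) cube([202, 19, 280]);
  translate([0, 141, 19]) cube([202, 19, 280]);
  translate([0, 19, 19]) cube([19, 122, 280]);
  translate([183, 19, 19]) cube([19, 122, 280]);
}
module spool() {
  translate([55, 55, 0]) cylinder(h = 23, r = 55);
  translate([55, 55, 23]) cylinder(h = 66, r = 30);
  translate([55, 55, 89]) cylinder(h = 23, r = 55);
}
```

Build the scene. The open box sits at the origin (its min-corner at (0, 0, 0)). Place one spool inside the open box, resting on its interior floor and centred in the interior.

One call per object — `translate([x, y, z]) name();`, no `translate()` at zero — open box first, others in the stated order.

open_box();
translate([46, 25, 19]) spool();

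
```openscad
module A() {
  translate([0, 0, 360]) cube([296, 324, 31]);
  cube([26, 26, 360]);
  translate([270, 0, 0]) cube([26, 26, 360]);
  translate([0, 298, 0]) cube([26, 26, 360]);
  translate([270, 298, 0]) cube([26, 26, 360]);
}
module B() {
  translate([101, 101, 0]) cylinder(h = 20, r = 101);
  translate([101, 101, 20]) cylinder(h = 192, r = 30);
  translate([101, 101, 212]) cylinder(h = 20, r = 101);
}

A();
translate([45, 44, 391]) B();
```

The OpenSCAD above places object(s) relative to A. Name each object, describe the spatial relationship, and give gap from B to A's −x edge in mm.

A is a stool. B is a spool. The spool is on top of the stool. The gap from the spool to the stool's −x edge is 45 mm.

The spool's min-x is at 45; the stool's min-x is 0; gap = 45 mm.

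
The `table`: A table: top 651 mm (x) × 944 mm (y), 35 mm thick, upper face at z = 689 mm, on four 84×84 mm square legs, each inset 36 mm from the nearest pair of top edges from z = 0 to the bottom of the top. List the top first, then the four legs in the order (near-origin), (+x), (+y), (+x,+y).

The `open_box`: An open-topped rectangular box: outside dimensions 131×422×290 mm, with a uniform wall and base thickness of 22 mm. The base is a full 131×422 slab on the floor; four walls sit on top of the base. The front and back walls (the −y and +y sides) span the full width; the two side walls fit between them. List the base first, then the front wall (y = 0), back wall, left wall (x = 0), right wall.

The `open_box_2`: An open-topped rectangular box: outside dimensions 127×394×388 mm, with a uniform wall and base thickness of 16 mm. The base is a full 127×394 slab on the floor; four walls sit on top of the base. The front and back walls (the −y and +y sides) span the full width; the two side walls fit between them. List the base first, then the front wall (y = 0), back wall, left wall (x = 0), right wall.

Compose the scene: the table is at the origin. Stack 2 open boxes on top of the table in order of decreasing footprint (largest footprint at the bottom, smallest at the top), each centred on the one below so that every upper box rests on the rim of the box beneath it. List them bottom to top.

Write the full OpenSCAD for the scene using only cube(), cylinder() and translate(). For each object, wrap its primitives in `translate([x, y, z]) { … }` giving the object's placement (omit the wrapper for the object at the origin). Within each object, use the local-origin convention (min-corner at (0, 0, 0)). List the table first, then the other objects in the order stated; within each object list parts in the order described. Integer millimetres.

translate([0, 0, 654]) cube([651, 944, 35]);
translate([36, 36, 0]) cube([84, 84, 654]);
translate([531, 36, 0]) cube([84, 84, 654]);
translate([36, 824, 0]) cube([84, 84, 654]);
translate([531, 824, 0]) cube([84, 84, 654]);
translate([260, 261, 689]) {
  cube([131, 422, 22]);
  translate([0, 0, 22]) cube([131, 22, 268]);
  translate([0, 400, 22]) cube([131, 22, 268]);
  translate([0, 22, 22]) cube([22, 378, 268]);
  translate([109, 22, 22]) cube([22, 378, 268]);
}
translate([262, 275, 979]) {
  cube([127, 394, 16]);
  translate([0, 0, 16]) cube([127, 16, 372]);
  translate([0, 378, 16]) cube([127, 16, 372]);
  translate([0, 16, 16]) cube([16, 362, 372]);
  translate([111, 16, 16]) cube([16, 362, 372]);
}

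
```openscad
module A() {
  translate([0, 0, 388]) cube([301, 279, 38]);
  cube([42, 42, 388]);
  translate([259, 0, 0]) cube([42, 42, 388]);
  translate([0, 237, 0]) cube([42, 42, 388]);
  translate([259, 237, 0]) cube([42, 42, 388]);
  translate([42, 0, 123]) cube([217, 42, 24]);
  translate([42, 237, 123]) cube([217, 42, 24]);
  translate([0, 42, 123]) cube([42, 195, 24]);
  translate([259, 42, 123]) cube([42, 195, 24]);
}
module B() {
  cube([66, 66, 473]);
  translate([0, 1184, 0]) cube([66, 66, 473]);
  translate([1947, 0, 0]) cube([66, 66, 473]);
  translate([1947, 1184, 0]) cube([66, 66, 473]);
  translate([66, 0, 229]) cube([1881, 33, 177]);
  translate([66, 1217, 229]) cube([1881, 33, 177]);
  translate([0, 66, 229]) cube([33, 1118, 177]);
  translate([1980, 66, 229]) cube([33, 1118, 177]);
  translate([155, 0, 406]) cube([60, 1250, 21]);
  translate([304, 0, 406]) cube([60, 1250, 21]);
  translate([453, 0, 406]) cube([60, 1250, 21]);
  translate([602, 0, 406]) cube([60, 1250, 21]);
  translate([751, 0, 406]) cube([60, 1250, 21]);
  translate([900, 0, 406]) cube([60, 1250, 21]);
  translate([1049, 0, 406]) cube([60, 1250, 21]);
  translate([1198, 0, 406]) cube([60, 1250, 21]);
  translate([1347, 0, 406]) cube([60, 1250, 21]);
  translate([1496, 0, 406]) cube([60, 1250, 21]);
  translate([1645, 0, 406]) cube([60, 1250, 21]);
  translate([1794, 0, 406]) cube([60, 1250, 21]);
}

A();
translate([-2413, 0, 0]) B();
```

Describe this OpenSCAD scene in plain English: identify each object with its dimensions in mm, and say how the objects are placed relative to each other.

A is a simple wooden stool: a rectangular seat 301 mm (x) by 279 mm (y), 38 mm thick, top face at z = 426 mm, on four square legs, each 42×42 mm in cross-section. The legs rest on z = 0, each flush with a corner of the seat. Four stretchers, 42 mm wide and 24 mm tall, connect adjacent legs with their undersides at z = 123 mm, each running between the inner faces of the legs it joins and aligned with the legs' outer faces on the other axis.

B is a bed frame 2013 mm long (x) by 1250 mm wide (y). Four 66×66 mm corner posts, 473 mm tall, at the corners of the footprint. Four rails of 33 mm thickness and 177 mm height run between adjacent posts with their undersides at z = 229 mm, their outer faces flush with the outside of the frame (the two x-running rails run between the posts' inner faces; the two y-running rails run between the posts' inner faces). 12 slats, each 60 mm wide (x) and 21 mm thick, lie across the top of the two x-running rails, running the full 1250 mm width of the frame in y; the slats are evenly spaced along x between the inner faces of the end posts with equal gaps (rounded down to the nearest mm) at the −x end and between each pair — any rounding remainder accumulates at the +x end.

The bed frame is on the floor beside the stool on its −x side.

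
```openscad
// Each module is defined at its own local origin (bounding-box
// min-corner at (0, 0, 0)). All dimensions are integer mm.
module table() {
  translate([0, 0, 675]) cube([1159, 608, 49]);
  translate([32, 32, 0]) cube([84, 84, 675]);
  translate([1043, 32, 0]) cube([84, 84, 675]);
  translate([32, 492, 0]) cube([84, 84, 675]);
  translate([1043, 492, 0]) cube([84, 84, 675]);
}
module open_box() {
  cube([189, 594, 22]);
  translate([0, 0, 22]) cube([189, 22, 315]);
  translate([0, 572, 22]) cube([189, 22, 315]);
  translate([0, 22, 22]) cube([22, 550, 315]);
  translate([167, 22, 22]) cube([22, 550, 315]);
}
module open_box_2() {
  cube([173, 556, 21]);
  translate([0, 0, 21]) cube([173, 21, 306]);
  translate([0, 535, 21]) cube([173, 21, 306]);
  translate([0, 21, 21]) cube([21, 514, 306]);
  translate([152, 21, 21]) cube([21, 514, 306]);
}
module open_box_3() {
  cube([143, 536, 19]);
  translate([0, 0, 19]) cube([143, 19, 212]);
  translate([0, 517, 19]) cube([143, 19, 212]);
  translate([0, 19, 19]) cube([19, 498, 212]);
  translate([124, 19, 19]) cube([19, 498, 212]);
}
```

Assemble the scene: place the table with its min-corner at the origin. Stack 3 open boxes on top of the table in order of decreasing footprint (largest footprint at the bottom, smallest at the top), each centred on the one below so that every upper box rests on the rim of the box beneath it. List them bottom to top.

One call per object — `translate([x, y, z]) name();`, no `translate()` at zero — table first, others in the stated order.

table();
translate([485, 7, 724]) open_box();
translate([493, 26, 1061]) open_box_2();
translate([508, 36, 1388]) open_box_3();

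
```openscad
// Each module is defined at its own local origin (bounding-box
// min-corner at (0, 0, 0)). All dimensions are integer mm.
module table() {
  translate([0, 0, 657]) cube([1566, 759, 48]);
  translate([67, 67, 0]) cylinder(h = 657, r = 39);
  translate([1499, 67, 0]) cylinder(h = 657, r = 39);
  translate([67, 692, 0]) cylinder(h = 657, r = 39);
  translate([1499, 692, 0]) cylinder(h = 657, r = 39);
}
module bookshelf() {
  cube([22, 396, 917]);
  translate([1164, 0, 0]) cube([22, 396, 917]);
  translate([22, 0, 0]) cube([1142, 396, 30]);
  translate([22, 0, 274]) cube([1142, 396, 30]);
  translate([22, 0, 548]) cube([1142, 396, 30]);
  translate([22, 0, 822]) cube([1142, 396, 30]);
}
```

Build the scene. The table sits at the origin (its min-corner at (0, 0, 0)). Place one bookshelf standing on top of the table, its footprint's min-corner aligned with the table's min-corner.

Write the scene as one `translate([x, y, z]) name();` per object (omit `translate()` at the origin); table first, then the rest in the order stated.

table();
translate([0, 0, 705]) bookshelf();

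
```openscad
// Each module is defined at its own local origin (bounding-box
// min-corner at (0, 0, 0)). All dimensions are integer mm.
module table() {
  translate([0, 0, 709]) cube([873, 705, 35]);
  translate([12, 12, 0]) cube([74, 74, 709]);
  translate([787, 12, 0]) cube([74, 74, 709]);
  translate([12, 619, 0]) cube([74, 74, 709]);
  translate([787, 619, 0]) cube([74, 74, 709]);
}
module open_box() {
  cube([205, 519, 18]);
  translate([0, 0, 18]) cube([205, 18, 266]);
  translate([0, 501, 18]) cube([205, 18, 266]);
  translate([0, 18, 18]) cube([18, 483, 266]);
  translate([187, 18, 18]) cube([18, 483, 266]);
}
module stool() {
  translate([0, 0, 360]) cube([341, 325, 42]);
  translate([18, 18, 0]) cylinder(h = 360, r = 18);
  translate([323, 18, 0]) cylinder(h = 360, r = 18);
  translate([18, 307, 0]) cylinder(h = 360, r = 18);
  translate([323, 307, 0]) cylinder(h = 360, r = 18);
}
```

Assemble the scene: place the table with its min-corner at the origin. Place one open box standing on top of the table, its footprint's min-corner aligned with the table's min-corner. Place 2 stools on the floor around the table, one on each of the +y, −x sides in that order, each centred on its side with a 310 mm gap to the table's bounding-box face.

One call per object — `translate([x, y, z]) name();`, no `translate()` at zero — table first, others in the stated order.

table();
translate([0, 0, 744]) open_box();
translate([266, 1015, 0]) stool();
translate([-651, 190, 0]) stool();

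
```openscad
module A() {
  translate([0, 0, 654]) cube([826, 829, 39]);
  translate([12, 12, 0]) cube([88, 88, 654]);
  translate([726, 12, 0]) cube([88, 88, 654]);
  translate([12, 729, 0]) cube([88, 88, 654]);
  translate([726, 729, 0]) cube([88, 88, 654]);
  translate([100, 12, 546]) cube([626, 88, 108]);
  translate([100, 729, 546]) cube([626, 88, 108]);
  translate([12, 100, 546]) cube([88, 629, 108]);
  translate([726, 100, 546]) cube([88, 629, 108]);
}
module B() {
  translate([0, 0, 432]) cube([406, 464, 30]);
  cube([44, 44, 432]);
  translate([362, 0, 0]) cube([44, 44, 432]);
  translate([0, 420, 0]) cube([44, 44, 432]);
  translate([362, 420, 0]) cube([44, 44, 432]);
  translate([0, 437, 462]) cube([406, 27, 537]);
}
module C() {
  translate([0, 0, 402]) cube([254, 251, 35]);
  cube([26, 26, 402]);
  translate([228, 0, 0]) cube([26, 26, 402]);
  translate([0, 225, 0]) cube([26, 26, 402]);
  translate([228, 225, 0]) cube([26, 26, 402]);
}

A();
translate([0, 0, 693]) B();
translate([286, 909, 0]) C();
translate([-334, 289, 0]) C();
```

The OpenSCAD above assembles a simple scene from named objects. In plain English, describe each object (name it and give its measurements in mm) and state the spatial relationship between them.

A is a table with a 826×829 mm rectangular top, 39 mm thick, top surface at z = 693 mm, supported by four 88×88 mm square legs, each inset 12 mm from the nearest pair of top edges, running from the floor. Four apron rails, 88 mm thick and 108 mm tall, run between adjacent legs with their top edges flush with the underside of the top and their outer faces flush with the legs' outer faces.

B is a chair: 406×464 mm seat, 30 mm thick, top at z = 462 mm, on four 44 mm square corner legs flush with the seat edges. A 27 mm thick backrest slab spans the full seat width, extending 537 mm above the seat top, its back face flush with the seat's +y edge.

C is a simple wooden stool: a rectangular seat 254 mm (x) by 251 mm (y), 35 mm thick, top face at z = 437 mm, on four square legs, each 26×26 mm in cross-section. The legs rest on z = 0, each flush with a corner of the seat.

The chair is on top of the table. Two stools sit around the table at the +y, −x sides.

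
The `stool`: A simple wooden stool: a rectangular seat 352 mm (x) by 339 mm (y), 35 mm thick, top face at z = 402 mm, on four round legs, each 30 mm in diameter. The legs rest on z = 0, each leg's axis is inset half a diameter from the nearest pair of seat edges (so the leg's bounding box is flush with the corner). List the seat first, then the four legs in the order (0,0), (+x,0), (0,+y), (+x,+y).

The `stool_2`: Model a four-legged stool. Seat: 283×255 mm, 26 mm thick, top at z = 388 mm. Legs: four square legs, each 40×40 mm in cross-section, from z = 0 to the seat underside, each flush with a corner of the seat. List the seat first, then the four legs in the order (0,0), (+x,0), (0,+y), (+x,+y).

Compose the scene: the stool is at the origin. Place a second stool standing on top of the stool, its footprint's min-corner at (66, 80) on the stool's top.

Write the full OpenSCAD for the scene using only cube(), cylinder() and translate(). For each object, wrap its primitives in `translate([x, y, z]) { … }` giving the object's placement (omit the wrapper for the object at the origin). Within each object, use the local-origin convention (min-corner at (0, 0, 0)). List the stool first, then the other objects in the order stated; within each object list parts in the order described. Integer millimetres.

translate([0, 0, 367]) cube([352, 339, 35]);
translate([15, 15, 0]) cylinder(h = 367, r = 15);
translate([337, 15, 0]) cylinder(h = 367, r = 15);
translate([15, 324, 0]) cylinder(h = 367, r = 15);
translate([337, 324, 0]) cylinder(h = 367, r = 15);
translate([66, 80, 402]) {
  translate([0, 0, 362]) cube([283, 255, 26]);
  cube([40, 40, 362]);
  translate([243, 0, 0]) cube([40, 40, 362]);
  translate([0, 215, 0]) cube([40, 40, 362]);
  translate([243, 215, 0]) cube([40, 40, 362]);
}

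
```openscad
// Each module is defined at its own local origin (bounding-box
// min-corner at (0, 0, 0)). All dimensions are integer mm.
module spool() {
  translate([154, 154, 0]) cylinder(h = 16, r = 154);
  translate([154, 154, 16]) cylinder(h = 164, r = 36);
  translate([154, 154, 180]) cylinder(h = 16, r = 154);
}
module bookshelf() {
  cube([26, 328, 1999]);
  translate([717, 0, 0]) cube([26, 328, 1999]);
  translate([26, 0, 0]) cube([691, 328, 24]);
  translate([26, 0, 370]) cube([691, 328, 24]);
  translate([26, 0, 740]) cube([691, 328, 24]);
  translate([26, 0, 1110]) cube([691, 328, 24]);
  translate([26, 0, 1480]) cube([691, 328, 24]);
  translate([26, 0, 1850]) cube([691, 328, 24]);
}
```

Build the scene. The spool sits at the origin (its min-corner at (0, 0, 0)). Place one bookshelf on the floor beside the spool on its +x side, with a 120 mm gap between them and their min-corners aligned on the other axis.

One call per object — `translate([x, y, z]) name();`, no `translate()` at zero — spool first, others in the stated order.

spool();
translate([428, 0, 0]) bookshelf();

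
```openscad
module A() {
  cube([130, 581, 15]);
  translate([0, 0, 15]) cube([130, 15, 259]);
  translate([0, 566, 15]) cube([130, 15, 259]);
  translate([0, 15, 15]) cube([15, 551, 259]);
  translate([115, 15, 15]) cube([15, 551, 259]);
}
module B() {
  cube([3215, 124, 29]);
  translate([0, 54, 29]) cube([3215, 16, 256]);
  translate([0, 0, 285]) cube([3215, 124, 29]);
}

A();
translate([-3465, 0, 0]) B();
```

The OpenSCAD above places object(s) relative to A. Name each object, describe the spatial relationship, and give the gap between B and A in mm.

A is an open box. B is an I-beam. The I-beam is on the floor beside the open box on its −x side. The gap between the I-beam and the open box is 250 mm.

The I-beam's nearest face is 250 mm from the open box's −x face.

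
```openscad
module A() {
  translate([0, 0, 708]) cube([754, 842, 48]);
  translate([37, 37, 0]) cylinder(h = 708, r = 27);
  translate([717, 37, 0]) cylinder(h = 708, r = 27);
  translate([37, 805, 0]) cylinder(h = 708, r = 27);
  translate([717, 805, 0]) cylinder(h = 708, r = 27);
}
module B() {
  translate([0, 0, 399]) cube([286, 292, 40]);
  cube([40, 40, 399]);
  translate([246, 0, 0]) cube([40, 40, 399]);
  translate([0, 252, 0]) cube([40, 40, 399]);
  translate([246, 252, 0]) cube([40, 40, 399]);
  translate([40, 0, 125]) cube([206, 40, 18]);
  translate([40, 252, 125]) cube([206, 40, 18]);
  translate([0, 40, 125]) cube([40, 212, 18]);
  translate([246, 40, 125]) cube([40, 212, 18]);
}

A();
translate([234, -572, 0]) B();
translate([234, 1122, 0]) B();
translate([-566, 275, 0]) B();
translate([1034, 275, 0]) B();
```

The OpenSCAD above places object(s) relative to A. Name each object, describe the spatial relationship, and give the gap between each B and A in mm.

Each stool's nearest face is 280 mm from the table's bounding box.

A is a table. B is a stool. Four stools sit around the table at the −y, +y, −x, +x sides. The gap between each stool and the table is 280 mm.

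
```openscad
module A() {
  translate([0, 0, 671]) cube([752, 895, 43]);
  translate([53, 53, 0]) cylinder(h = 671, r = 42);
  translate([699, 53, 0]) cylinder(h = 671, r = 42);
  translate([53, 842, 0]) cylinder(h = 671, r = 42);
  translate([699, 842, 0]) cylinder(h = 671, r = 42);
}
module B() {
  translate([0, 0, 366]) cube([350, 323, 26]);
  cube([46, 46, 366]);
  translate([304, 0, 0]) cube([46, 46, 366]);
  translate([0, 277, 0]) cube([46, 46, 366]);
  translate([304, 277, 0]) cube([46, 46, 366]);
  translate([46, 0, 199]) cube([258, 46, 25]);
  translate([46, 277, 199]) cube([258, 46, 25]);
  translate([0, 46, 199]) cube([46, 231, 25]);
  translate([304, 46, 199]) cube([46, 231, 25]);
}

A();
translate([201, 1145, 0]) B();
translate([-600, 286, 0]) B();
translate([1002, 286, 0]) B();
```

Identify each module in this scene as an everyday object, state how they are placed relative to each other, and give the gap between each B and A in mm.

A is a table. B is a stool. Three stools sit around the table at the +y, −x, +x sides. The gap between each stool and the table is 250 mm.

Each stool's nearest face is 250 mm from the table's bounding box.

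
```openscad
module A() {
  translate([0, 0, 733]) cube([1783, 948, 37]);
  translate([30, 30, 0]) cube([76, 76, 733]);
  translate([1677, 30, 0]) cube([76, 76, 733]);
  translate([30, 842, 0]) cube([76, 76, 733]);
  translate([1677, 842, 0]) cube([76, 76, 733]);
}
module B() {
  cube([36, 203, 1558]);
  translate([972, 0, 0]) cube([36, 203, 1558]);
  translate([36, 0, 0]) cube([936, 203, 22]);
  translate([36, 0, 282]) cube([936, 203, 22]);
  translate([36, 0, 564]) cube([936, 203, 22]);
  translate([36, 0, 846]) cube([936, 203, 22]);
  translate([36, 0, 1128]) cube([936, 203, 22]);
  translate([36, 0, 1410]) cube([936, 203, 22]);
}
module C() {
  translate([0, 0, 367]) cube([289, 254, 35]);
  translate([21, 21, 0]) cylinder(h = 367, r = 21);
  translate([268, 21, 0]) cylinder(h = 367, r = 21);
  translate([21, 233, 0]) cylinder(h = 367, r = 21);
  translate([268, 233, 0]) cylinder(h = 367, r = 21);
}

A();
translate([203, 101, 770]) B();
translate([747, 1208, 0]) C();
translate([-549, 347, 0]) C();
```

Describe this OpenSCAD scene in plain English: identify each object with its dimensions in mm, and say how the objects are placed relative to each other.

A is a table with a 1783×948 mm rectangular top, 37 mm thick, top surface at z = 770 mm, supported by four 76×76 mm square legs, each inset 30 mm from the nearest pair of top edges, running from the floor.

B is an open bookshelf. Two side panels, each 36 mm thick, 203 mm deep and 1558 mm tall, stand 1008 mm apart (outside-to-outside). Between them sit 6 shelves, each 22 mm thick and 203 mm deep, spanning the full gap between the sides. The bottom shelf rests on the floor (its underside at z = 0) and the clear gap between one shelf's top and the next shelf's underside is 260 mm.

C is a simple wooden stool: a rectangular seat 289 mm (x) by 254 mm (y), 35 mm thick, top face at z = 402 mm, on four round legs, each 42 mm in diameter. The legs rest on z = 0, each leg's axis is inset half a diameter from the nearest pair of seat edges (so the leg's bounding box is flush with the corner).

The bookshelf is on top of the table. Two stools sit around the table at the +y, −x sides.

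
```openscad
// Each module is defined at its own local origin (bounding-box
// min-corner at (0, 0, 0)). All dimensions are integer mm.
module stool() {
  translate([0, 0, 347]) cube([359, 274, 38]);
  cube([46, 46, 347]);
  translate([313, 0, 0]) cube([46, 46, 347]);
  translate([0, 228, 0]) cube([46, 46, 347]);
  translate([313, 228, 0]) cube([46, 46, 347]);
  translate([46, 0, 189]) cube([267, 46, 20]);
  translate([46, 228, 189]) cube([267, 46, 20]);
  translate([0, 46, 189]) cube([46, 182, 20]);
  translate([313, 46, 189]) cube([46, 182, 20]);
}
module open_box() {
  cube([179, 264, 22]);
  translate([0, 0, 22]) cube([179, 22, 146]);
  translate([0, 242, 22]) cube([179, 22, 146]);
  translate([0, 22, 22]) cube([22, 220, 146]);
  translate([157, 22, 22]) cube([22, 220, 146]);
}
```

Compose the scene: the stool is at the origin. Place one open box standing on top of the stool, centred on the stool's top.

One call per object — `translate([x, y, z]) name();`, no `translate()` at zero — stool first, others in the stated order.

stool();
translate([90, 5, 385]) open_box();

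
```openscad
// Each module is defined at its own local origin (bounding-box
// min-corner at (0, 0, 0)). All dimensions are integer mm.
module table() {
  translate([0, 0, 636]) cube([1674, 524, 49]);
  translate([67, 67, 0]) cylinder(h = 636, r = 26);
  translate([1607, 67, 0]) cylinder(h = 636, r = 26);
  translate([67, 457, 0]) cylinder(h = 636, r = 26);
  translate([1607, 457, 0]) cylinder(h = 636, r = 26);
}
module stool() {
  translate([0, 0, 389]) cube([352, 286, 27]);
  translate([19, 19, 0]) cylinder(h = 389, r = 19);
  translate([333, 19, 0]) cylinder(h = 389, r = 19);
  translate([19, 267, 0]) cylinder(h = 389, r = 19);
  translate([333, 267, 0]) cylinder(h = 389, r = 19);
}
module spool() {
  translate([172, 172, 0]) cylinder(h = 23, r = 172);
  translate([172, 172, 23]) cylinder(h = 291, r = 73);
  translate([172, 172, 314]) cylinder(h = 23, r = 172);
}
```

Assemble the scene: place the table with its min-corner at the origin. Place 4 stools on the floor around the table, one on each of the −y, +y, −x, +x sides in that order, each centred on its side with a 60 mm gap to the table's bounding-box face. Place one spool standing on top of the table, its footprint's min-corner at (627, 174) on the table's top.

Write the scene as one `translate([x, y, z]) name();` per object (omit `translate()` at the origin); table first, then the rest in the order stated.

table();
translate([661, -346, 0]) stool();
translate([661, 584, 0]) stool();
translate([-412, 119, 0]) stool();
translate([1734, 119, 0]) stool();
translate([627, 174, 685]) spool();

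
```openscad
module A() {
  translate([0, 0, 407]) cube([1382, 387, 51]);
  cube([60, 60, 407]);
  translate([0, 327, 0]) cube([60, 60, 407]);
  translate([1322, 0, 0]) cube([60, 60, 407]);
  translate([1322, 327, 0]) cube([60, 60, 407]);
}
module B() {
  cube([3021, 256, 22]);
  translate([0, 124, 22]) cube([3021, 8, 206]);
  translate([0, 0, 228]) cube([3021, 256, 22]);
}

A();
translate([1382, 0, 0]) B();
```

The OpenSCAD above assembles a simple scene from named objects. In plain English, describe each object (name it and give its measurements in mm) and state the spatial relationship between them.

A is a long wooden bench with a 1382 mm (x) × 387 mm (y) seat, 51 mm thick, its top surface 458 mm above the floor. Four 60 mm square legs at the seat corners, flush with the edges, run from z = 0 to the seat underside.

B is an I-beam lying along x, 3021 mm long. Overall section height 250 mm. Two flanges 256 mm wide (y) and 22 mm thick, one on the floor and one at the top; a web 8 mm thick runs between them, centred on the flange width.

The I-beam is against the bench's +x side, with their −y faces flush.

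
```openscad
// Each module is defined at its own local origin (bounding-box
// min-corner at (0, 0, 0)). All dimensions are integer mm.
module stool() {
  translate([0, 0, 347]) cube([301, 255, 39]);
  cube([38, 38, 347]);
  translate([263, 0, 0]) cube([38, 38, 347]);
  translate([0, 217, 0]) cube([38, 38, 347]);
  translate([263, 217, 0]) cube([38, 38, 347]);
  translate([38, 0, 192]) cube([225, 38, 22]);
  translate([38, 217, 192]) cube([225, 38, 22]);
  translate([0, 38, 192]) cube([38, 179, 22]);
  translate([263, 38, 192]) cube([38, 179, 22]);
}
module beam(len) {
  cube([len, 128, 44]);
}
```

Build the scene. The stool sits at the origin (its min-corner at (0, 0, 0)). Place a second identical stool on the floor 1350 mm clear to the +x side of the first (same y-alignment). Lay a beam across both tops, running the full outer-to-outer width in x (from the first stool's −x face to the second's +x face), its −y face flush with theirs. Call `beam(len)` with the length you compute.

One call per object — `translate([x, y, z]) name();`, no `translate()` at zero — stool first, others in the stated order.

stool();
translate([1651, 0, 0]) stool();
translate([0, 0, 386]) beam(1952);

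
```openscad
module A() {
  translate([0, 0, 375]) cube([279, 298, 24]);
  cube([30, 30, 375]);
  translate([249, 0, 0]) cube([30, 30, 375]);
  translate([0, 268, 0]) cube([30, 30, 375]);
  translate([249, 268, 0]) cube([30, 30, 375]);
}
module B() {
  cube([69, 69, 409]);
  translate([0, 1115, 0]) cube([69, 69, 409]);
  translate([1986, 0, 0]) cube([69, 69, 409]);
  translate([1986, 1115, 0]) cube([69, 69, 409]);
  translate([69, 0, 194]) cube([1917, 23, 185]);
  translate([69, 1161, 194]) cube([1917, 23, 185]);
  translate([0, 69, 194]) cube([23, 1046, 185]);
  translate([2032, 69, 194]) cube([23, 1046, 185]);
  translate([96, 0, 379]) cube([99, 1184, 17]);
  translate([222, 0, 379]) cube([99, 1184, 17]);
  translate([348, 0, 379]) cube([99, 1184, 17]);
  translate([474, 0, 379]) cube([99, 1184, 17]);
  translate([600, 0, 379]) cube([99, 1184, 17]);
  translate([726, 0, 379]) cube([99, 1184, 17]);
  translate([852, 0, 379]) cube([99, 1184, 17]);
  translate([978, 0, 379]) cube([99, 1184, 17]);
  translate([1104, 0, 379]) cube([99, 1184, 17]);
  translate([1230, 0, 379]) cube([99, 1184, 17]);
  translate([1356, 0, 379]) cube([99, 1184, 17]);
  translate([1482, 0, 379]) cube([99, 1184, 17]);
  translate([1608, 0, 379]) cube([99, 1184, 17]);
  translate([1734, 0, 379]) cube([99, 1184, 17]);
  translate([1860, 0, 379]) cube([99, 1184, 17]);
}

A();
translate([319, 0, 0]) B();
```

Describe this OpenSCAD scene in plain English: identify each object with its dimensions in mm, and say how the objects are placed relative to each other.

A is a four-legged stool. The seat is 279×298 mm, 24 mm thick, top at z = 399 mm. It stands on four square legs, each 30×30 mm in cross-section, from z = 0 to the seat underside, each flush with a corner of the seat.

B is a bed frame 2055 mm long (x) by 1184 mm wide (y). Four 69×69 mm corner posts, 409 mm tall, at the corners of the footprint. Four rails of 23 mm thickness and 185 mm height run between adjacent posts with their undersides at z = 194 mm, their outer faces flush with the outside of the frame (the two x-running rails run between the posts' inner faces; the two y-running rails run between the posts' inner faces). 15 slats, each 99 mm wide (x) and 17 mm thick, lie across the top of the two x-running rails, running the full 1184 mm width of the frame in y; the slats are evenly spaced along x between the inner faces of the end posts with equal gaps (rounded down to the nearest mm) at the −x end and between each pair — any rounding remainder accumulates at the +x end.

The bed frame is on the floor beside the stool on its +x side.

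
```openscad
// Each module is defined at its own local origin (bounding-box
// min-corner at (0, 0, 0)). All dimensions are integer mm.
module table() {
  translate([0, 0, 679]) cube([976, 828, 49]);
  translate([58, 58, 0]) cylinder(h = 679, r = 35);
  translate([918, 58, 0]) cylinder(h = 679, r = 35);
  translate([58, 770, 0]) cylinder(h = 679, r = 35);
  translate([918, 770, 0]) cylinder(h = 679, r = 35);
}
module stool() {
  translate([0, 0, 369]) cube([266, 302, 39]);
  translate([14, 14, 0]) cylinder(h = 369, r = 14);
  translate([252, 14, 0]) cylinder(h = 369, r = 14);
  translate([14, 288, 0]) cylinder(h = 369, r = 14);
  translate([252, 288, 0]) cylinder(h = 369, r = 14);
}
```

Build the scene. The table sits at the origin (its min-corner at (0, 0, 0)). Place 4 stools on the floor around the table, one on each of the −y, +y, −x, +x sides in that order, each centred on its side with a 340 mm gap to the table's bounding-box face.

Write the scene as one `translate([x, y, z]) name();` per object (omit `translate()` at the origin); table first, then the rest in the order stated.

table();
translate([355, -642, 0]) stool();
translate([355, 1168, 0]) stool();
translate([-606, 263, 0]) stool();
translate([1316, 263, 0]) stool();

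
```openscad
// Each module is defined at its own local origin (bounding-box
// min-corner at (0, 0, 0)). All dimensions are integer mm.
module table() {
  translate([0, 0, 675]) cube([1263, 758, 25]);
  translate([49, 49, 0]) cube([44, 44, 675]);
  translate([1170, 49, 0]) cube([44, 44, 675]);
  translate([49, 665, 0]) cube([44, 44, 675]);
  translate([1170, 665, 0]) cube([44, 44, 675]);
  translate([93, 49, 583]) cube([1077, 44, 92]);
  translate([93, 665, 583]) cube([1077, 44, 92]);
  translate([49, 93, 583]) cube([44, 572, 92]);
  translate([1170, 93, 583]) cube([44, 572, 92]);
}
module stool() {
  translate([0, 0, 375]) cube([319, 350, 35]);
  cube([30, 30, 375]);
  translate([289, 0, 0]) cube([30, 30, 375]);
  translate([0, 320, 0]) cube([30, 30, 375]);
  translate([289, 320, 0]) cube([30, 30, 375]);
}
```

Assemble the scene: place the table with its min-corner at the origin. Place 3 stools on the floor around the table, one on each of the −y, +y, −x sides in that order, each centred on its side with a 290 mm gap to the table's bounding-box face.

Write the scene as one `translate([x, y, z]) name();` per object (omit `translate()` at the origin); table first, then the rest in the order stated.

table();
translate([472, -640, 0]) stool();
translate([472, 1048, 0]) stool();
translate([-609, 204, 0]) stool();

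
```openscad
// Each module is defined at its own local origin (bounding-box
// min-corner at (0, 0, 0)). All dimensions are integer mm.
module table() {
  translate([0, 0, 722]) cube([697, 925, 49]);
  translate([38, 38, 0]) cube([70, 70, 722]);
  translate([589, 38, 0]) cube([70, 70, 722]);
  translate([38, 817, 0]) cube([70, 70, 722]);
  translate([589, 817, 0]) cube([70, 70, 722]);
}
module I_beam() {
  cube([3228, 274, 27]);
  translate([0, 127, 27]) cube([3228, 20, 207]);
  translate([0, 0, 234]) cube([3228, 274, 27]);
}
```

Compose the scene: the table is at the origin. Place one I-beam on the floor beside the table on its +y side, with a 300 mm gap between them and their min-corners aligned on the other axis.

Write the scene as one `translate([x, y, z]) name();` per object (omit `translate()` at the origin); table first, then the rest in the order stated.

table();
translate([0, 1225, 0]) I_beam();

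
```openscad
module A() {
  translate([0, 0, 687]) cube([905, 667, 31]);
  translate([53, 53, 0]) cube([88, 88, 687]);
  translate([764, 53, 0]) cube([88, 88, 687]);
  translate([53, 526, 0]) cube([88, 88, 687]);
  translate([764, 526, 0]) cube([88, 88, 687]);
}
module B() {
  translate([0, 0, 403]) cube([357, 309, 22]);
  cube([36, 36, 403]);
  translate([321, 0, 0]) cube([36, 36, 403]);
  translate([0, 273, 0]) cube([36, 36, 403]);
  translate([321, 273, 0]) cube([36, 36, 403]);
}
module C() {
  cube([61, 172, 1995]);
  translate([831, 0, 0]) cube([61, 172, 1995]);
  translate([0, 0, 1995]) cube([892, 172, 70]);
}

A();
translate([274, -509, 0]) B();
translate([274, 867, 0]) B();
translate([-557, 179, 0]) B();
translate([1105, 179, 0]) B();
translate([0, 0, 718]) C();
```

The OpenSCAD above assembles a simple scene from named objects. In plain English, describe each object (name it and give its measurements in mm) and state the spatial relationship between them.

A is a rectangular dining table. The top is 905×667×31 mm with its upper surface at z = 718 mm. It stands on four 88×88 mm square legs, each inset 53 mm from the nearest pair of top edges, running from the floor to the underside of the top.

B is a simple wooden stool: a rectangular seat 357 mm (x) by 309 mm (y), 22 mm thick, top face at z = 425 mm, on four square legs, each 36×36 mm in cross-section. The legs rest on z = 0, each flush with a corner of the seat.

C is a door frame. The clear opening is 770 mm wide and 1995 mm high. Two 61 mm wide jambs, 172 mm deep, stand either side of the opening from the floor to the top of the opening. A 70 mm thick head sits across the top of both jambs, spanning the full outside width of the frame.

Four stools sit around the table at the −y, +y, −x, +x sides. The door frame is on top of the table.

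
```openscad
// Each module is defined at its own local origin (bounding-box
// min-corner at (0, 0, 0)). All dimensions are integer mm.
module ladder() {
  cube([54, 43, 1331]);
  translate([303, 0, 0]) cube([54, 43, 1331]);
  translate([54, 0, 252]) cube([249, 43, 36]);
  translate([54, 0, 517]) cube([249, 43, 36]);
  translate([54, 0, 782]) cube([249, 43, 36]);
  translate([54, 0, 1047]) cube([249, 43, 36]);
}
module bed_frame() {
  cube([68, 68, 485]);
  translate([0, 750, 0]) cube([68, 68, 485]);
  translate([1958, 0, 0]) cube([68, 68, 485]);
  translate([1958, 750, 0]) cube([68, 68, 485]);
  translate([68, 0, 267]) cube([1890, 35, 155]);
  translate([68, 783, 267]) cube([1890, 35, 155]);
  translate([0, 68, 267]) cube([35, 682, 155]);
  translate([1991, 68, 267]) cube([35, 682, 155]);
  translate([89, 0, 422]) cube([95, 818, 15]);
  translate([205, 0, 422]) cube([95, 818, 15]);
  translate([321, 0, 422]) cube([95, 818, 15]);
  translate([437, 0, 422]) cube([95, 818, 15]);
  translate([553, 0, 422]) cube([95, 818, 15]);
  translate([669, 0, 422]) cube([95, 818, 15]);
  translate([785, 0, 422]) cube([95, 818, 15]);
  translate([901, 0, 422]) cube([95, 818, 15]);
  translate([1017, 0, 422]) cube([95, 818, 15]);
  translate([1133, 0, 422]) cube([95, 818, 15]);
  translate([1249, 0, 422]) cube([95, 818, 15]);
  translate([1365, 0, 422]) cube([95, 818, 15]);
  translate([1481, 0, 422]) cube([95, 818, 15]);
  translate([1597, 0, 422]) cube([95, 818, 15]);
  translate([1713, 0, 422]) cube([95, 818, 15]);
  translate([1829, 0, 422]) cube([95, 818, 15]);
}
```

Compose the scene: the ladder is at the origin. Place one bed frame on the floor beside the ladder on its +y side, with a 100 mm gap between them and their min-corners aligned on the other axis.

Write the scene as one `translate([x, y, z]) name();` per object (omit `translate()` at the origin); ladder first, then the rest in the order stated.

ladder();
translate([0, 143, 0]) bed_frame();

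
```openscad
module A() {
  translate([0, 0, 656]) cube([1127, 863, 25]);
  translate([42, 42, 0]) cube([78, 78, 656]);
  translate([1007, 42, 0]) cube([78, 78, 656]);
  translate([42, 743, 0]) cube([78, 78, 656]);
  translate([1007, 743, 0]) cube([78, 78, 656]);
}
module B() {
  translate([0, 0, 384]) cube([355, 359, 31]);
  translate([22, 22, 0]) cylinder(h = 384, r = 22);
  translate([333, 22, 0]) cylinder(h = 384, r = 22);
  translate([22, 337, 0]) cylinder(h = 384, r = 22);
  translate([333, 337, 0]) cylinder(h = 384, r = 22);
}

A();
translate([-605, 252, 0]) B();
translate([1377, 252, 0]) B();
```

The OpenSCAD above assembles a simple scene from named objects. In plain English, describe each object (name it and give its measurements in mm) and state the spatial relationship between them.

A is a table with a 1127×863 mm rectangular top, 25 mm thick, top surface at z = 681 mm, supported by four 78×78 mm square legs, each inset 42 mm from the nearest pair of top edges, running from the floor.

B is a four-legged stool. The seat is a 355×359×31 mm slab whose top surface is at z = 415 mm; four round legs, each 44 mm in diameter, run from the floor (z = 0) to the underside of the seat, each leg's axis is inset half a diameter from the nearest pair of seat edges (so the leg's bounding box is flush with the corner).

Two stools sit around the table at the −x, +x sides.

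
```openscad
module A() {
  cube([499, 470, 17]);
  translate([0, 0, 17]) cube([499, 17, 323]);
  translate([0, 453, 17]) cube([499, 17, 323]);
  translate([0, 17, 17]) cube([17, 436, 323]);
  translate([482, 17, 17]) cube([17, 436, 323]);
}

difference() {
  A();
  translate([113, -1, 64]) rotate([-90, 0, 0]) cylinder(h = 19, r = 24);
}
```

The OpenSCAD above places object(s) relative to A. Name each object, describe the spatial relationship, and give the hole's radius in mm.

The subtracted cylinder has r = 24 mm.

A is an open box. The open box has a circular hole through its front wall. The hole's radius is 24 mm.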